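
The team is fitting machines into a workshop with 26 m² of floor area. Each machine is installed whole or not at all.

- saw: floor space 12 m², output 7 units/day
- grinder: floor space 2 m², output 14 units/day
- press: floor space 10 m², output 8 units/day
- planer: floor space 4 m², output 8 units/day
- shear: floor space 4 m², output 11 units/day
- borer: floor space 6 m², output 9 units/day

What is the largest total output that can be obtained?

grinder + press + planer + shear + borer: floor space 2 + 10 + 4 + 4 + 6 = 26 ≤ 26, output 14 + 8 + 8 + 11 + 9 = 50.
grinder + planer + shear + borer: floor space 2 + 4 + 4 + 6 = 16 ≤ 26, output 14 + 8 + 11 + 9 = 42.
grinder + press + shear + borer: floor space 2 + 10 + 4 + 6 = 22 ≤ 26, output 14 + 8 + 11 + 9 = 42.
Best is grinder, press, planer, shear, and borer with total output 50.

50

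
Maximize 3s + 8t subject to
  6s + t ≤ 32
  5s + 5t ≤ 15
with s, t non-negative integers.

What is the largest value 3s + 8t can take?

24

(s,t)=(0,3): 6·0+1·3=3≤32, 5·0+5·3=15≤15, objective 24.
(s,t)=(1,2): 6·1+1·2=8≤32, 5·1+5·2=15≤15, objective 19.
The best lattice point is (0,3), giving 24.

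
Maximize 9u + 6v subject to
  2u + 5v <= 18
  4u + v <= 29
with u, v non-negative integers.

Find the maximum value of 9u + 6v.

(u,v)=(7,0): 2·7+5·0=14≤18, 4·7+1·0=28≤29, objective 63.
(u,v)=(6,1): 2·6+5·1=17≤18, 4·6+1·1=25≤29, objective 60.
(u,v)=(6,0): 2·6+5·0=12≤18, 4·6+1·0=24≤29, objective 54.
No feasible integer point exceeds 63.

63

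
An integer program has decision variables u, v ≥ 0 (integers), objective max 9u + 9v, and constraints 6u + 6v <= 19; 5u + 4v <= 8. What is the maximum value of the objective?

18

(u,v)=(0,2): 6·0+6·2=12≤19, 5·0+4·2=8≤8, objective 18.
(u,v)=(0,1): 6·0+6·1=6≤19, 5·0+4·1=4≤8, objective 9.
The best lattice point is (0,2), giving 18.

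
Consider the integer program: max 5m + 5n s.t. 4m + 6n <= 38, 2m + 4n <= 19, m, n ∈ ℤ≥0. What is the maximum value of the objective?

(m,n)=(9,0): 4·9+6·0=36≤38, 2·9+4·0=18≤19, objective 45.
(m,n)=(8,0): 4·8+6·0=32≤38, 2·8+4·0=16≤19, objective 40.
Maximum is 45 at (m,n)=(9,0).

45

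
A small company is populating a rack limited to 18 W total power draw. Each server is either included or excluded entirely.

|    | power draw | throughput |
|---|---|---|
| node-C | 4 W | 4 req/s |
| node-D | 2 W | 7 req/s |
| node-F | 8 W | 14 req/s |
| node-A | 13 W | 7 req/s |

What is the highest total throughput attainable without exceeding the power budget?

node-C + node-D + node-F: power draw 4 + 2 + 8 = 14 ≤ 18, throughput 4 + 7 + 14 = 25.
node-D + node-F: power draw 2 + 8 = 10 ≤ 18, throughput 7 + 14 = 21.
node-C + node-F: power draw 4 + 8 = 12 ≤ 18, throughput 4 + 14 = 18.
Best is node-C, node-D, and node-F with total throughput 25.

25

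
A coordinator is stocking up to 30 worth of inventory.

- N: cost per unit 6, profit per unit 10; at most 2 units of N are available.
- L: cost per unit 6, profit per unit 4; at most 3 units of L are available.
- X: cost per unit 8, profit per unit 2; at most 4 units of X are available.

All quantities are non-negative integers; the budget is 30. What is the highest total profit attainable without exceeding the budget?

32

2×N and 2×L: cost 24 ≤ 30, profit 2·10 + 2·4 = 28.
2×N and 3×L: cost 30 ≤ 30, profit 2·10 + 3·4 = 32.
Best is 32.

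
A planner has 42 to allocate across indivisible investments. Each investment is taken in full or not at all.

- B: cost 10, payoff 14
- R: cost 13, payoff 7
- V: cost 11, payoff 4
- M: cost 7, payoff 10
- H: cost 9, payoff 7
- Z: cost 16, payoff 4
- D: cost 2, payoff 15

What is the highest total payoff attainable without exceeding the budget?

53

Take B, R, M, H, and D: cost 10 + 13 + 7 + 9 + 2 = 41 ≤ 42, payoff 14 + 7 + 10 + 7 + 15 = 53.
No other feasible combination does better.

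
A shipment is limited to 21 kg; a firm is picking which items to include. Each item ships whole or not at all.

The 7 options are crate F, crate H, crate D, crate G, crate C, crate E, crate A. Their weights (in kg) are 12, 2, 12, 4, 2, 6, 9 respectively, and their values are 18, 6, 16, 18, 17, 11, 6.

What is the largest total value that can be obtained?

59

Take crate F, crate H, crate G, and crate C: weight 12 + 2 + 4 + 2 = 20 ≤ 21, value 18 + 6 + 18 + 17 = 59.
No other feasible combination does better.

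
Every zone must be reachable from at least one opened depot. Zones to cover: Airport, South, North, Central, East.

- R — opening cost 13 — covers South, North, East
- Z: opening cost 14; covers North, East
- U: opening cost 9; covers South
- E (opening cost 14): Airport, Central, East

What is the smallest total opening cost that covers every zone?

Choose R and E: together they cover Airport, South, North, Central, East — every zone.
Total opening cost: 13 + 14 = 27.
No cover costs less than 27.

27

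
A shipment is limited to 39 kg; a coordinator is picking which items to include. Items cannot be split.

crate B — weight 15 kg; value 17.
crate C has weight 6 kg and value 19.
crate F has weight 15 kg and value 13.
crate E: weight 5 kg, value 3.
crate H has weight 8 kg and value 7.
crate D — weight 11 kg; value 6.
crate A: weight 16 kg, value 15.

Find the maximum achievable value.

Allowing fractional choices, the relaxed optimum would be about 52.8, but items are indivisible.
crate B + crate C + crate F: weight 15 + 6 + 15 = 36 ≤ 39, value 17 + 19 + 13 = 49.
crate C + crate F + crate A: weight 6 + 15 + 16 = 37 ≤ 39, value 19 + 13 + 15 = 47.
crate B + crate C + crate A: weight 15 + 6 + 16 = 37 ≤ 39, value 17 + 19 + 15 = 51.
Best is crate B, crate C, and crate A with total value 51.

51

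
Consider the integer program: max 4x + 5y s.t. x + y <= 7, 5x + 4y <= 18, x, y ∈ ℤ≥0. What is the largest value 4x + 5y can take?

(x,y)=(0,4): 1·0+1·4=4≤7, 5·0+4·4=16≤18, objective 20.
(x,y)=(1,3): 1·1+1·3=4≤7, 5·1+4·3=17≤18, objective 19.
(x,y)=(0,3): 1·0+1·3=3≤7, 5·0+4·3=12≤18, objective 15.
No feasible integer point exceeds 20.

20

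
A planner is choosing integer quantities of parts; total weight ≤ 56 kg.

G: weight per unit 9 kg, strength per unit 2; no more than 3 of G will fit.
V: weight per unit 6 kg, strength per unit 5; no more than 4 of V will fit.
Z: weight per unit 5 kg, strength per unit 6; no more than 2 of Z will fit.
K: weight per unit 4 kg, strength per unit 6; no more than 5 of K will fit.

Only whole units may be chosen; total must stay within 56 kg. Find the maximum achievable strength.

This is a bounded integer knapsack.
K has the best ratio (6/4); taking only K gives at most 5×6 = 30 (stopped by the supply cap of 5).
Mixing does better — 4×V, 2×Z, and 5×K: weight 54 ≤ 56, strength 4·5 + 2·6 + 5·6 = 62.

62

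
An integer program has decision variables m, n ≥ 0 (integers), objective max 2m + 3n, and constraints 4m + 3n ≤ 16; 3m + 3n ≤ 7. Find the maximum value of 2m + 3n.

(m,n)=(0,2): 4·0+3·2=6≤16, 3·0+3·2=6≤7, objective 6.
(m,n)=(1,1): 4·1+3·1=7≤16, 3·1+3·1=6≤7, objective 5.
(m,n)=(0,1): 4·0+3·1=3≤16, 3·0+3·1=3≤7, objective 3.
No feasible integer point exceeds 6.

6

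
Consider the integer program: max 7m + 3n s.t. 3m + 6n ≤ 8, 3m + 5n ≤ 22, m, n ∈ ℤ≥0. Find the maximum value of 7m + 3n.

(m,n)=(2,0) is feasible, giving 14.
(m,n)=(1,0) is feasible, giving 7.
The best lattice point is (2,0), giving 14.

14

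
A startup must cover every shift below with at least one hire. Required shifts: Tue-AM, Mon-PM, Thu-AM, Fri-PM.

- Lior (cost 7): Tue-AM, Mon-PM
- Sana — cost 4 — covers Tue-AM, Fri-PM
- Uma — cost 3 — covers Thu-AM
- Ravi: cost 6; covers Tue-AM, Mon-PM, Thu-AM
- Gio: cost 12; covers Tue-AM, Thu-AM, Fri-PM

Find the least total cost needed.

This is a weighted set-cover instance.
The greedy cost-per-new-shift heuristic would pick Sana, Uma, and Ravi for 13, but a cheaper cover exists.
Choose Sana and Ravi: together they cover Tue-AM, Mon-PM, Thu-AM, Fri-PM — every shift.
Total cost: 4 + 6 = 10.
No cover costs less than 10.

10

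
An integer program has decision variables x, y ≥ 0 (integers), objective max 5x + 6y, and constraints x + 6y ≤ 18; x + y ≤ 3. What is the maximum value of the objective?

18

(x,y)=(0,3): 1·0+6·3=18≤18, 1·0+1·3=3≤3, objective 18.
(x,y)=(1,2): 1·1+6·2=13≤18, 1·1+1·2=3≤3, objective 17.
(x,y)=(0,2): 1·0+6·2=12≤18, 1·0+1·2=2≤3, objective 12.
The best lattice point is (0,3), giving 18.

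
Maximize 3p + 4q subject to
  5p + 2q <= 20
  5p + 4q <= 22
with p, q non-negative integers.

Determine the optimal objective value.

Relaxing integrality, the LP optimum is 22.00 at (p,q) = (0, 5.5), which is not an integer point.
(p,q)=(0,5): 5·0+2·5=10≤20, 5·0+4·5=20≤22, objective 20.
(p,q)=(1,4): 5·1+2·4=13≤20, 5·1+4·4=21≤22, objective 19.
(p,q)=(0,4): 5·0+2·4=8≤20, 5·0+4·4=16≤22, objective 16.
Maximum is 20 at (p,q)=(0,5).

20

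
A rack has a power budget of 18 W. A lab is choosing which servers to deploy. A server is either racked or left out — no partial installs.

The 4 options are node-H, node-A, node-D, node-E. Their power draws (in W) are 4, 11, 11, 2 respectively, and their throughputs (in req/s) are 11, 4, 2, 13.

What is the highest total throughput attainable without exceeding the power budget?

Allowing fractional choices, the relaxed optimum would be about 28.2, but servers are indivisible.
node-H + node-A + node-E: power draw 4 + 11 + 2 = 17 ≤ 18, throughput 11 + 4 + 13 = 28.
node-H + node-D + node-E: power draw 4 + 11 + 2 = 17 ≤ 18, throughput 11 + 2 + 13 = 26.
Best is node-H, node-A, and node-E with total throughput 28.

28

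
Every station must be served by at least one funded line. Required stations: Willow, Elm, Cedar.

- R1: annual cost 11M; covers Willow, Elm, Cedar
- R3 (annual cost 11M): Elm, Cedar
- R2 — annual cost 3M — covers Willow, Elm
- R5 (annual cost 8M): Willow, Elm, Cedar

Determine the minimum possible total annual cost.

8

The greedy cost-per-new-station heuristic would pick R2 and R5 for 11, but a cheaper cover exists.
R5 alone covers Willow, Elm, Cedar — every station.
Total annual cost: 8.
No cover costs less than 8.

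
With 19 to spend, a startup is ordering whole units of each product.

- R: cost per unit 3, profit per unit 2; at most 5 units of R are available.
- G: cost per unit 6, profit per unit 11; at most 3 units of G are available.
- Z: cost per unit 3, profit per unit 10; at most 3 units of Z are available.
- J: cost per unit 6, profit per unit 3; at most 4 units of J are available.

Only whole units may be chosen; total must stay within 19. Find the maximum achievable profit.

Take 1×R, 1×G, and 3×Z: cost 18 ≤ 19, profit 1·2 + 1·11 + 3·10 = 43.
Z has the best ratio (10/3) and is taken to its limit of 3; remaining capacity is filled optimally with the others.

43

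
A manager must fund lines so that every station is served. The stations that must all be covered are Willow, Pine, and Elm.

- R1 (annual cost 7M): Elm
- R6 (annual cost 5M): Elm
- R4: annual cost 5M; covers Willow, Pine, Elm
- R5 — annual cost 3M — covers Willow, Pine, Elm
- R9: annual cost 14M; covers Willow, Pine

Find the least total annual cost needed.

R5 alone covers Willow, Pine, Elm — every station.
Total annual cost: 3.
No cover costs less than 3.

3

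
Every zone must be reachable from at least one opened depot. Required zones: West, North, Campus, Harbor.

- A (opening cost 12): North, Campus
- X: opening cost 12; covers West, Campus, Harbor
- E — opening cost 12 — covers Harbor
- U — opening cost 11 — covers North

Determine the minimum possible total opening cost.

23

Choose X and U: together they cover West, North, Campus, Harbor — every zone.
Total opening cost: 12 + 11 = 23.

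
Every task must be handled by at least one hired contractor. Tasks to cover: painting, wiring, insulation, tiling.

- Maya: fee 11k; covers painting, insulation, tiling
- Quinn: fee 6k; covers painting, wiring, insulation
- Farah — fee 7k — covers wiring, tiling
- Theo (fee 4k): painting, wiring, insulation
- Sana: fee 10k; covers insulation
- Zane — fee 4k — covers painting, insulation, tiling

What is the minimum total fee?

This is an integer covering problem.
Choose Theo and Zane: together they cover painting, wiring, insulation, tiling — every task.
Total fee: 4 + 4 = 8.
No cover costs less than 8.

8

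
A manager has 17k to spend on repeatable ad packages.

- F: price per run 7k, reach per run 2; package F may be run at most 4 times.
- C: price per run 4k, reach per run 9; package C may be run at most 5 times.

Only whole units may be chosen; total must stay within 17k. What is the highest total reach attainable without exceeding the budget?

C has the best ratio (9/4); taking only C gives at most 4×9 = 36 (stopped by the price limit).
Optimal: 4×C: price 16 ≤ 17, reach 4·9 = 36.

36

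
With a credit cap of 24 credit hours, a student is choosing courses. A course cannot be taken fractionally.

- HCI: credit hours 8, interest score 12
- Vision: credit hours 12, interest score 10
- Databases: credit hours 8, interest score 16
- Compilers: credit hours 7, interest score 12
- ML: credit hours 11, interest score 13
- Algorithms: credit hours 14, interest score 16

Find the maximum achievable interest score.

40

Treat it as a binary knapsack problem.
Allowing fractional choices, the relaxed optimum would be about 41.2, but courses are indivisible.
HCI + Databases + Compilers: credit hours 8 + 8 + 7 = 23 ≤ 24, interest score 12 + 16 + 12 = 40.
Databases + Algorithms: credit hours 8 + 14 = 22 ≤ 24, interest score 16 + 16 = 32.
Databases + ML: credit hours 8 + 11 = 19 ≤ 24, interest score 16 + 13 = 29.
Best is HCI, Databases, and Compilers with total interest score 40.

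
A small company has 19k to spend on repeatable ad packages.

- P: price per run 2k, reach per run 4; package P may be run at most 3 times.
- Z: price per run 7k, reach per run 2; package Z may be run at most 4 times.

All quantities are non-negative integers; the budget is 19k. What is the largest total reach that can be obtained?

2×P and 2×Z: price 18 ≤ 19, reach 2·4 + 2·2 = 12.
3×P and 1×Z: price 13 ≤ 19, reach 3·4 + 1·2 = 14.
Best is 14.

14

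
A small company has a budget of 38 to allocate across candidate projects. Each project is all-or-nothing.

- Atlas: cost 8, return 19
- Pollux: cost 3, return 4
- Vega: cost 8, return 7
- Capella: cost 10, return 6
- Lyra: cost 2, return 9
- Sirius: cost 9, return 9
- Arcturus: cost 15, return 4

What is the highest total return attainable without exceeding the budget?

50

Atlas + Vega + Capella + Lyra + Sirius: cost 8 + 8 + 10 + 2 + 9 = 37 ≤ 38, return 19 + 7 + 6 + 9 + 9 = 50.
Atlas + Pollux + Vega + Lyra + Sirius: cost 8 + 3 + 8 + 2 + 9 = 30 ≤ 38, return 19 + 4 + 7 + 9 + 9 = 48.
Atlas + Pollux + Capella + Lyra + Sirius: cost 8 + 3 + 10 + 2 + 9 = 32 ≤ 38, return 19 + 4 + 6 + 9 + 9 = 47.
Best is Atlas, Vega, Capella, Lyra, and Sirius with total return 50.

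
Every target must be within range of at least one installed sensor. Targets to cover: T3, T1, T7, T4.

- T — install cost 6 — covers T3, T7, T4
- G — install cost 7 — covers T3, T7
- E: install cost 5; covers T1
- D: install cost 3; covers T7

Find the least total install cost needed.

11

Choose T and E: together they cover T3, T1, T7, T4 — every target.
Total install cost: 6 + 5 = 11.
No cover costs less than 11.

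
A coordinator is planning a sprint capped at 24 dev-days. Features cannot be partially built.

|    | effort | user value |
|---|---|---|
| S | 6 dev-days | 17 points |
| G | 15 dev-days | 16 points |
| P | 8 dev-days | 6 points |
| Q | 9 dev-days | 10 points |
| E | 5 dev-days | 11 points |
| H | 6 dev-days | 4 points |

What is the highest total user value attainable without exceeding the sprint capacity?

S + P + E: effort 6 + 8 + 5 = 19 ≤ 24, user value 17 + 6 + 11 = 34.
S + Q + E: effort 6 + 9 + 5 = 20 ≤ 24, user value 17 + 10 + 11 = 38.
S + G: effort 6 + 15 = 21 ≤ 24, user value 17 + 16 = 33.
Best is S, Q, and E with total user value 38.

38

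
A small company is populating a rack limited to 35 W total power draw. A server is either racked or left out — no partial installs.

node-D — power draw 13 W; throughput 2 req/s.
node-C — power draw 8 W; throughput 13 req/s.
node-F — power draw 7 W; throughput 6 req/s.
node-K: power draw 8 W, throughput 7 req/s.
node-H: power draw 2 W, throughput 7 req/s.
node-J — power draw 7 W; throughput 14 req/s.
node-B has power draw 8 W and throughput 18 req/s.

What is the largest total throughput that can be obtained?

Take node-C, node-K, node-H, node-J, and node-B: power draw 8 + 8 + 2 + 7 + 8 = 33 ≤ 35, throughput 13 + 7 + 7 + 14 + 18 = 59.
No other feasible combination does better.

59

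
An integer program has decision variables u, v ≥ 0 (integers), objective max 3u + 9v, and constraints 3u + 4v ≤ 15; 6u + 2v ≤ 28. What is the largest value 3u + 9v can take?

30

(u,v)=(1,3): 3·1+4·3=15≤15, 6·1+2·3=12≤28, objective 30.
(u,v)=(0,3): 3·0+4·3=12≤15, 6·0+2·3=6≤28, objective 27.
(u,v)=(2,2): 3·2+4·2=14≤15, 6·2+2·2=16≤28, objective 24.
Maximum is 30 at (u,v)=(1,3).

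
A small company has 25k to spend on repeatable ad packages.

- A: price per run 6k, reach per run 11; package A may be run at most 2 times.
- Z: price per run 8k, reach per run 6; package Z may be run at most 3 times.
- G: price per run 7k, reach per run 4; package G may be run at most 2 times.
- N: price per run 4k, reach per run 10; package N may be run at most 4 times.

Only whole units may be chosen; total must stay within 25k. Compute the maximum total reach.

2×A and 3×N: price 24 ≤ 25, reach 2·11 + 3·10 = 52.
1×A and 4×N: price 22 ≤ 25, reach 1·11 + 4·10 = 51.
Best is 52.

52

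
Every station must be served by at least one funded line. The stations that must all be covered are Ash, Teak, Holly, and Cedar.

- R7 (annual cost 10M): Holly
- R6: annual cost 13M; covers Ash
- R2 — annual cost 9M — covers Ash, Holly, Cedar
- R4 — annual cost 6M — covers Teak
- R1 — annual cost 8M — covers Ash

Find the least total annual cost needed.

This is an integer covering problem.
Choose R2 and R4: together they cover Ash, Teak, Holly, Cedar — every station.
Total annual cost: 9 + 6 = 15.
No cover costs less than 15.

15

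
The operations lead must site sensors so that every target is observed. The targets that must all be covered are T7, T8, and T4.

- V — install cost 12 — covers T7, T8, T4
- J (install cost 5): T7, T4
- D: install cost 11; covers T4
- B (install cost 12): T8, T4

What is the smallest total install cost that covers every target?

This is a weighted set-cover instance.
The greedy cost-per-new-target heuristic would pick J and V for 17, but a cheaper cover exists.
V alone covers T7, T8, T4 — every target.
Total install cost: 12.
No cover costs less than 12.

12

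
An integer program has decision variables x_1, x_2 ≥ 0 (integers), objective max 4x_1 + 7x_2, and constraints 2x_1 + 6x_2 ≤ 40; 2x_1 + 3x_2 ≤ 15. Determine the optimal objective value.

(x_1,x_2)=(0,5) is feasible, giving 35.
(x_1,x_2)=(1,4) is feasible, giving 32.
(x_1,x_2)=(0,4) is feasible, giving 28.
Maximum is 35 at (x_1,x_2)=(0,5).

35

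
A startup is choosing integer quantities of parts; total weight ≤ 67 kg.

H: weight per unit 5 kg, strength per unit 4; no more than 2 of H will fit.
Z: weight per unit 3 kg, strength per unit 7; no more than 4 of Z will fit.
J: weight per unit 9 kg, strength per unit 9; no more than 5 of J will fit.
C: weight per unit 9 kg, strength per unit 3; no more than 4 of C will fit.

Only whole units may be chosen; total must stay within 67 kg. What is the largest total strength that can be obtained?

81

Take 2×H, 4×Z, and 5×J: weight 67 ≤ 67, strength 2·4 + 4·7 + 5·9 = 81.
Z has the best ratio (7/3) and is taken to its limit of 4; remaining capacity is filled optimally with the others.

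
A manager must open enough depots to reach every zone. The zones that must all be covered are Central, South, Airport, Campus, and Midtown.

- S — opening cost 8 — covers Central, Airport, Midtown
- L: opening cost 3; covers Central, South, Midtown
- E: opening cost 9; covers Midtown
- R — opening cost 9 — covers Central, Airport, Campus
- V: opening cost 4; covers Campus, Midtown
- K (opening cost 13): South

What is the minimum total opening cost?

12

This is a weighted set-cover instance.
Choose L and R: together they cover Central, South, Airport, Campus, Midtown — every zone.
Total opening cost: 3 + 9 = 12.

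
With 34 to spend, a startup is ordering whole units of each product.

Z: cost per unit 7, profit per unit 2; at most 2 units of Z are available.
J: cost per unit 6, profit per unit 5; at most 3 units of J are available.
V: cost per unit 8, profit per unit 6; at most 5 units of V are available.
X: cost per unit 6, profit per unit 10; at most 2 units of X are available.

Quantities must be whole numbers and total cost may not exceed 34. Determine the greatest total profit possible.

X has the best ratio (10/6); taking only X gives at most 2×10 = 20 (stopped by the supply cap of 2).
Mixing does better — 1×J, 2×V, and 2×X: cost 34 ≤ 34, profit 1·5 + 2·6 + 2·10 = 37.

37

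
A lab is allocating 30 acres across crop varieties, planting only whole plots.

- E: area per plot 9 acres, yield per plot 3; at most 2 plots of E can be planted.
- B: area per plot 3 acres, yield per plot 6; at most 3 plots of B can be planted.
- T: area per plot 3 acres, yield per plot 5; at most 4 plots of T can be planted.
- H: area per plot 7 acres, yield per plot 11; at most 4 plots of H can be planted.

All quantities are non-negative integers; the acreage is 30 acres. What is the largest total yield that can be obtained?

51

This is a bounded integer knapsack.
Take 3×B and 3×H: area 30 ≤ 30, yield 3·6 + 3·11 = 51.
B has the best ratio (6/3) and is taken to its limit of 3; remaining capacity is filled optimally with the others.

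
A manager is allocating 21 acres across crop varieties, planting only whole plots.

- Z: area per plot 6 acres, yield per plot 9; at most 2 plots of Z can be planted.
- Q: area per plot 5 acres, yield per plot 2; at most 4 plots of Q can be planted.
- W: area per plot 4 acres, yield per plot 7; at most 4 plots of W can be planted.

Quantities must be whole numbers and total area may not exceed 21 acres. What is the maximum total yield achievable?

32

W has the best ratio (7/4); taking only W gives at most 4×7 = 28 (stopped by the supply cap of 4).
Mixing does better — 2×Z and 2×W: area 20 ≤ 21, yield 2·9 + 2·7 = 32.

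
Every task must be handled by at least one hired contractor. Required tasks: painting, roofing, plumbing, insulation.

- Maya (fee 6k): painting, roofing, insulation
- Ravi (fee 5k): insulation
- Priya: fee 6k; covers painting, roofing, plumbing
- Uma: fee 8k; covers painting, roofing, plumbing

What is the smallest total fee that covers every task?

This is an integer covering problem.
The greedy cost-per-new-task heuristic would pick Maya and Priya for 12, but a cheaper cover exists.
Choose Ravi and Priya: together they cover painting, roofing, plumbing, insulation — every task.
Total fee: 5 + 6 = 11.
No cover costs less than 11.

11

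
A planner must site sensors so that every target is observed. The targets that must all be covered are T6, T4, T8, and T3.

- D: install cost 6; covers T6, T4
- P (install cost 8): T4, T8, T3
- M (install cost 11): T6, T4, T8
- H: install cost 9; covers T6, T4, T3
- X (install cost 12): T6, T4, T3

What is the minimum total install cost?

Choose D and P: together they cover T6, T4, T8, T3 — every target.
Total install cost: 6 + 8 = 14.
No cover costs less than 14.

14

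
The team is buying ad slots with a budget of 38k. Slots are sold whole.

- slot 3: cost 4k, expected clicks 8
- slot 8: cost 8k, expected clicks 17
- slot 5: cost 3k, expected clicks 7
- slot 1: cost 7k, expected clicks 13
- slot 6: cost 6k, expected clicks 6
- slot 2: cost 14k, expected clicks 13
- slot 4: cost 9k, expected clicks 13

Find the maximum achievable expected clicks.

Take slot 3, slot 8, slot 5, slot 1, slot 6, and slot 4: cost 4 + 8 + 3 + 7 + 6 + 9 = 37 ≤ 38, expected clicks 8 + 17 + 7 + 13 + 6 + 13 = 64.
No other feasible combination does better.

64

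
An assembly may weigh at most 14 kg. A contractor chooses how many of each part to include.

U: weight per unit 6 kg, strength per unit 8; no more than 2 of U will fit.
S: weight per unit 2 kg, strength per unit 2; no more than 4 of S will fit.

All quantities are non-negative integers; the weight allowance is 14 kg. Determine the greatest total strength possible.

This is a bounded integer knapsack.
Take 2×U and 1×S: weight 14 ≤ 14, strength 2·8 + 1·2 = 18.
U has the best ratio (8/6) and is taken to its limit of 2; remaining capacity is filled optimally with the others.

18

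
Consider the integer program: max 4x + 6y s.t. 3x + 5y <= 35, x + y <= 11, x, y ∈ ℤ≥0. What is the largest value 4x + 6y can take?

(x,y)=(10,1): 3·10+5·1=35≤35, 1·10+1·1=11≤11, objective 46.
(x,y)=(11,0): 3·11+5·0=33≤35, 1·11+1·0=11≤11, objective 44.
(x,y)=(9,1): 3·9+5·1=32≤35, 1·9+1·1=10≤11, objective 42.
No feasible integer point exceeds 46.

46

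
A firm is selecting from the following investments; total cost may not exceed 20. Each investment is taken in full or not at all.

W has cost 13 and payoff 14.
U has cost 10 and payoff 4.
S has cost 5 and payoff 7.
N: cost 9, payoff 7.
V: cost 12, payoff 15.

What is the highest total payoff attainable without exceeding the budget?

This is a 0-1 knapsack instance.
Allowing fractional choices, the relaxed optimum would be about 25.2, but investments are indivisible.
S + V: cost 5 + 12 = 17 ≤ 20, payoff 7 + 15 = 22.
W + S: cost 13 + 5 = 18 ≤ 20, payoff 14 + 7 = 21.
Best is S and V with total payoff 22.

22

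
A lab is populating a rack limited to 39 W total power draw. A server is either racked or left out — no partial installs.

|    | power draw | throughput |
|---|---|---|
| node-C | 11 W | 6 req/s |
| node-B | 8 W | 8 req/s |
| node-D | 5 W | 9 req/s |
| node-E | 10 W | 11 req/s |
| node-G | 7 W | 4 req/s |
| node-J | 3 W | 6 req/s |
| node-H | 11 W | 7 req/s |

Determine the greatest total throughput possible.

41

Allowing fractional choices, the relaxed optimum would be about 42.1, but servers are indivisible.
node-C + node-B + node-D + node-E + node-J: power draw 11 + 8 + 5 + 10 + 3 = 37 ≤ 39, throughput 6 + 8 + 9 + 11 + 6 = 40.
node-B + node-D + node-E + node-J + node-H: power draw 8 + 5 + 10 + 3 + 11 = 37 ≤ 39, throughput 8 + 9 + 11 + 6 + 7 = 41.
Best is node-B, node-D, node-E, node-J, and node-H with total throughput 41.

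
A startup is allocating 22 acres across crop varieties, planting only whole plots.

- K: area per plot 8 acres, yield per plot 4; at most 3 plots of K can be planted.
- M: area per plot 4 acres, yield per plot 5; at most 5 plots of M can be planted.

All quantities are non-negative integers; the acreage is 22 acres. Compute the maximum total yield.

Take 5×M: area 20 ≤ 22, yield 5·5 = 25.
M has the best ratio (5/4) and is taken to its limit of 5; remaining capacity is filled optimally with the others.

25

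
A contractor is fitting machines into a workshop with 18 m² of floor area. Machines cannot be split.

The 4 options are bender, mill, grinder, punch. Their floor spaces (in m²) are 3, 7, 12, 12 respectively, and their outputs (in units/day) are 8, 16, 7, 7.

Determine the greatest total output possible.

24

mill: floor space 7 ≤ 18, output 16.
bender + grinder: floor space 3 + 12 = 15 ≤ 18, output 8 + 7 = 15.
bender + mill: floor space 3 + 7 = 10 ≤ 18, output 8 + 16 = 24.
Best is bender and mill with total output 24.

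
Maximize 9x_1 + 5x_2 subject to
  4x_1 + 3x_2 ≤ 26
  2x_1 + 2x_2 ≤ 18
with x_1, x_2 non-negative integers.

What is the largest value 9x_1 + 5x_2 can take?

55

The continuous relaxation peaks at (6.5, 0) with value 58.50; rounding to a feasible lattice point costs some objective.
(x_1,x_2)=(5,2): 4·5+3·2=26≤26, 2·5+2·2=14≤18, objective 55.
(x_1,x_2)=(6,0): 4·6+3·0=24≤26, 2·6+2·0=12≤18, objective 54.
(x_1,x_2)=(4,3): 4·4+3·3=25≤26, 2·4+2·3=14≤18, objective 51.
(x_1,x_2)=(5,1): 4·5+3·1=23≤26, 2·5+2·1=12≤18, objective 50.
The best lattice point is (5,2), giving 55.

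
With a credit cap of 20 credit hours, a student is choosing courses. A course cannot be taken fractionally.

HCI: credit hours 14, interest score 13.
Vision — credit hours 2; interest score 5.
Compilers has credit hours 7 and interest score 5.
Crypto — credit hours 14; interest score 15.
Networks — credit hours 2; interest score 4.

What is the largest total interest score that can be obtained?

Allowing fractional choices, the relaxed optimum would be about 25.9, but courses are indivisible.
HCI + Vision + Networks: credit hours 14 + 2 + 2 = 18 ≤ 20, interest score 13 + 5 + 4 = 22.
Vision + Crypto: credit hours 2 + 14 = 16 ≤ 20, interest score 5 + 15 = 20.
Vision + Crypto + Networks: credit hours 2 + 14 + 2 = 18 ≤ 20, interest score 5 + 15 + 4 = 24.
Best is Vision, Crypto, and Networks with total interest score 24.

24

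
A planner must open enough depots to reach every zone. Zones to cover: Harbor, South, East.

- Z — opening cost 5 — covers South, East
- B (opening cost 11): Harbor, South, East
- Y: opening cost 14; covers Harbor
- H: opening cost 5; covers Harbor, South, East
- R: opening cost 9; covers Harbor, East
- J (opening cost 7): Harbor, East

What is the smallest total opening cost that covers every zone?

H alone covers Harbor, South, East — every zone.
Total opening cost: 5.
No cover costs less than 5.

5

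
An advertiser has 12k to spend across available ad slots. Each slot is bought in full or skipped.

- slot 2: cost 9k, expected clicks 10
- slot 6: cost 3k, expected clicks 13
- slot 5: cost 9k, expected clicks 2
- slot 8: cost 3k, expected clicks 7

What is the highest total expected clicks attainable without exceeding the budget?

23

Allowing fractional choices, the relaxed optimum would be about 26.7, but ad slots are indivisible.
slot 6 + slot 8: cost 3 + 3 = 6 ≤ 12, expected clicks 13 + 7 = 20.
slot 2 + slot 8: cost 9 + 3 = 12 ≤ 12, expected clicks 10 + 7 = 17.
slot 2 + slot 6: cost 9 + 3 = 12 ≤ 12, expected clicks 10 + 13 = 23.
Best is slot 2 and slot 6 with total expected clicks 23.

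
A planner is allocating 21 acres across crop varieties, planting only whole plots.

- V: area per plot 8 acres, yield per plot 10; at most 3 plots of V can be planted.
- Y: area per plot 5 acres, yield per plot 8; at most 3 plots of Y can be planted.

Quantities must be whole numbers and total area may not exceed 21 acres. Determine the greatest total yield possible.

28

This is a bounded integer knapsack.
2×V and 1×Y: area 21 ≤ 21, yield 2·10 + 1·8 = 28.
1×V and 2×Y: area 18 ≤ 21, yield 1·10 + 2·8 = 26.
Best is 28.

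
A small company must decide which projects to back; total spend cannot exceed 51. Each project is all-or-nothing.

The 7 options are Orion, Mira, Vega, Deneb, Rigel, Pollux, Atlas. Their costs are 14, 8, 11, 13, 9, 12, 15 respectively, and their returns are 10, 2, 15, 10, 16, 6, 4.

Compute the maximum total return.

51

This is a 0-1 knapsack instance.
Take Orion, Vega, Deneb, and Rigel: cost 14 + 11 + 13 + 9 = 47 ≤ 51, return 10 + 15 + 10 + 16 = 51.
No other feasible combination does better.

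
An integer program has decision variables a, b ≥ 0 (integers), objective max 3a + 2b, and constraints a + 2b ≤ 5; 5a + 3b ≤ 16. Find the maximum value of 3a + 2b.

Relaxing integrality, the LP optimum is 9.86 at (a,b) = (2.43, 1.29), which is not an integer point.
(a,b)=(3,0): 1·3+2·0=3≤5, 5·3+3·0=15≤16, objective 9.
(a,b)=(2,1): 1·2+2·1=4≤5, 5·2+3·1=13≤16, objective 8.
(a,b)=(1,2): 1·1+2·2=5≤5, 5·1+3·2=11≤16, objective 7.
(a,b)=(2,0): 1·2+2·0=2≤5, 5·2+3·0=10≤16, objective 6.
Maximum is 9 at (a,b)=(3,0).

9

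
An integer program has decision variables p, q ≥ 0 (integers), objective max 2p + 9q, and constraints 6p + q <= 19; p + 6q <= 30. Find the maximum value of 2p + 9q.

Relaxing integrality, the LP optimum is 46.20 at (p,q) = (2.4, 4.6), which is not an integer point.
(p,q)=(0,5): 6·0+1·5=5≤19, 1·0+6·5=30≤30, objective 45.
(p,q)=(2,4): 6·2+1·4=16≤19, 1·2+6·4=26≤30, objective 40.
(p,q)=(1,4): 6·1+1·4=10≤19, 1·1+6·4=25≤30, objective 38.
Maximum is 45 at (p,q)=(0,5).

45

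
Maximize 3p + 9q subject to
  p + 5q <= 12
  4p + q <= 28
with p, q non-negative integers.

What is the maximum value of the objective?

Relaxing integrality, the LP optimum is 29.68 at (p,q) = (6.74, 1.05), which is not an integer point.
(p,q)=(6,1) is feasible, giving 27.
(p,q)=(5,1) is feasible, giving 24.
(p,q)=(7,0) is feasible, giving 21.
(p,q)=(6,0) is feasible, giving 18.
Maximum is 27 at (p,q)=(6,1).

27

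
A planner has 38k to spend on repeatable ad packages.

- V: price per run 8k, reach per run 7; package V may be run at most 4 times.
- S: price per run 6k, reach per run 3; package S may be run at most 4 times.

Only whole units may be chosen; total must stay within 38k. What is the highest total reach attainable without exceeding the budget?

V has the best ratio (7/8); taking only V gives at most 4×7 = 28 (stopped by the price limit).
Mixing does better — 4×V and 1×S: price 38 ≤ 38, reach 4·7 + 1·3 = 31.

31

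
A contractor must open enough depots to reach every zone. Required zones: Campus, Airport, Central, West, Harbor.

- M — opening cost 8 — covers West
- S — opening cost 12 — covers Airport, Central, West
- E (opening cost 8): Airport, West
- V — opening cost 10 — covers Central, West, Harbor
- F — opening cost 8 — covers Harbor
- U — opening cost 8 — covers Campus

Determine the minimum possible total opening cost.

Choose E, V, and U: together they cover Campus, Airport, Central, West, Harbor — every zone.
Total opening cost: 8 + 10 + 8 = 26.
No cover costs less than 26.

26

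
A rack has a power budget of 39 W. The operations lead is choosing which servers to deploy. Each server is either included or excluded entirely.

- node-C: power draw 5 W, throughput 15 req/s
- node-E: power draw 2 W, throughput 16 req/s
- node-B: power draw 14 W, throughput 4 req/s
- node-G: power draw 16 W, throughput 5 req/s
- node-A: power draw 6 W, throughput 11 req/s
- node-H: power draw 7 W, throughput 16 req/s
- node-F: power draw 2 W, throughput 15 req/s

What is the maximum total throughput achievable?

78

Take node-C, node-E, node-G, node-A, node-H, and node-F: power draw 5 + 2 + 16 + 6 + 7 + 2 = 38 ≤ 39, throughput 15 + 16 + 5 + 11 + 16 + 15 = 78.
No other feasible combination does better.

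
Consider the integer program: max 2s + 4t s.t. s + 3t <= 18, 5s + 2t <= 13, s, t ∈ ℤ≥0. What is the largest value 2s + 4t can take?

(s,t)=(0,6): 1·0+3·6=18≤18, 5·0+2·6=12≤13, objective 24.
(s,t)=(0,5): 1·0+3·5=15≤18, 5·0+2·5=10≤13, objective 20.
Maximum is 24 at (s,t)=(0,6).

24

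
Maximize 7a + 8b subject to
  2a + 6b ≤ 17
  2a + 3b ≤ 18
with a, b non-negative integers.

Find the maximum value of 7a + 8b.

The continuous relaxation peaks at (8.5, 0) with value 59.50; rounding to a feasible lattice point costs some objective.
(a,b)=(8,0): 2·8+6·0=16≤17, 2·8+3·0=16≤18, objective 56.
(a,b)=(7,0): 2·7+6·0=14≤17, 2·7+3·0=14≤18, objective 49.
The best lattice point is (8,0), giving 56.

56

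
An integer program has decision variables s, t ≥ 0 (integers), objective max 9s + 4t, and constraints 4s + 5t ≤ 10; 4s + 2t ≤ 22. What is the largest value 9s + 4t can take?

18

(s,t)=(2,0) is feasible, giving 18.
(s,t)=(1,1) is feasible, giving 13.
The best lattice point is (2,0), giving 18.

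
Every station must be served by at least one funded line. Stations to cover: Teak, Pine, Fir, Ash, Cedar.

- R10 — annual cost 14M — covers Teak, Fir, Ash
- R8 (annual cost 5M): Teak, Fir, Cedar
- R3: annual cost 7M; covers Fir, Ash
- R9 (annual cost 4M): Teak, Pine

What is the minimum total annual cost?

16

Choose R8, R3, and R9: together they cover Teak, Pine, Fir, Ash, Cedar — every station.
Total annual cost: 5 + 7 + 4 = 16.
No cover costs less than 16.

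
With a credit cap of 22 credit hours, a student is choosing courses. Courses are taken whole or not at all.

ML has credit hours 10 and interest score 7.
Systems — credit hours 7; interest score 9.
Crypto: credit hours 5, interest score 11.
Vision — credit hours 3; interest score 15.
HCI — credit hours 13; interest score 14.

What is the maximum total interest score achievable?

40

Take Crypto, Vision, and HCI: credit hours 5 + 3 + 13 = 21 ≤ 22, interest score 11 + 15 + 14 = 40.
No other feasible combination does better.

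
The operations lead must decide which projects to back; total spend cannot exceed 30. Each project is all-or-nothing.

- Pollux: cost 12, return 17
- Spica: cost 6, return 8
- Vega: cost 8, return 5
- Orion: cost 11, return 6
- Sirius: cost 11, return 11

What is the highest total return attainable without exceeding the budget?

Allowing fractional choices, the relaxed optimum would be about 36.6, but projects are indivisible.
Pollux + Spica + Orion: cost 12 + 6 + 11 = 29 ≤ 30, return 17 + 8 + 6 = 31.
Pollux + Spica + Sirius: cost 12 + 6 + 11 = 29 ≤ 30, return 17 + 8 + 11 = 36.
Pollux + Spica + Vega: cost 12 + 6 + 8 = 26 ≤ 30, return 17 + 8 + 5 = 30.
Best is Pollux, Spica, and Sirius with total return 36.

36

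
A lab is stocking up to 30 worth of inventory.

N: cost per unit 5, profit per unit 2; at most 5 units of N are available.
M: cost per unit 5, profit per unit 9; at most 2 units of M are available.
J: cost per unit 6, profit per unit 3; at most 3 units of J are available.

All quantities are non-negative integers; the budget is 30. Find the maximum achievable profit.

27

This is a bounded integer knapsack.
M has the best ratio (9/5); taking only M gives at most 2×9 = 18 (stopped by the supply cap of 2).
Mixing does better — 2×M and 3×J: cost 28 ≤ 30, profit 2·9 + 3·3 = 27.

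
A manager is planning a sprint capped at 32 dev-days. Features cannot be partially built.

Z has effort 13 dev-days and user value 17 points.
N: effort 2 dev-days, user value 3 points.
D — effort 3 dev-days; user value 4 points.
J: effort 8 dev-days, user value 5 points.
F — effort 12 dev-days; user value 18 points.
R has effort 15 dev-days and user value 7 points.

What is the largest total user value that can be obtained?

42

Z + N + D + F: effort 13 + 2 + 3 + 12 = 30 ≤ 32, user value 17 + 3 + 4 + 18 = 42.
Z + D + F: effort 13 + 3 + 12 = 28 ≤ 32, user value 17 + 4 + 18 = 39.
Best is Z, N, D, and F with total user value 42.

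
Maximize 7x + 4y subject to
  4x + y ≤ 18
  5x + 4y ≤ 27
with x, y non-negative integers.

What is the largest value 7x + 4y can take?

33

The continuous relaxation peaks at (4.09, 1.64) with value 35.18; rounding to a feasible lattice point costs some objective.
(x,y)=(3,3): 4·3+1·3=15≤18, 5·3+4·3=27≤27, objective 33.
(x,y)=(4,1): 4·4+1·1=17≤18, 5·4+4·1=24≤27, objective 32.
(x,y)=(2,4): 4·2+1·4=12≤18, 5·2+4·4=26≤27, objective 30.
No feasible integer point exceeds 33.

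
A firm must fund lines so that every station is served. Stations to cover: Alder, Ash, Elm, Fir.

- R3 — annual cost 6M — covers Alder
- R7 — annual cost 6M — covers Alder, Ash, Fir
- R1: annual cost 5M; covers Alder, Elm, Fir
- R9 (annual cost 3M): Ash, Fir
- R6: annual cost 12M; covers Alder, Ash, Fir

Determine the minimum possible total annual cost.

8

Choose R1 and R9: together they cover Alder, Ash, Elm, Fir — every station.
Total annual cost: 5 + 3 = 8.
No cover costs less than 8.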